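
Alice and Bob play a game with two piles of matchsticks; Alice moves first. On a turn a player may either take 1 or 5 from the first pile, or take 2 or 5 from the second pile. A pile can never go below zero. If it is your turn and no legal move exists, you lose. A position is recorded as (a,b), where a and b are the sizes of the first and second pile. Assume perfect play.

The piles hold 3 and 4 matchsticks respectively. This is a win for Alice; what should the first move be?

Classify positions by backward induction: terminal positions (no move available) are L. From any other position, the mover wins iff some move reaches an L.
No move ever increases a pile, so every position that can arise here has a ≤ 3 and b ≤ 4; it is enough to label the cells with 0 ≤ a ≤ 3 and 0 ≤ b ≤ 4.
Every move lowers a or b (never raises either), so fill the grid row by row in increasing a, and left to right within a row: each cell's successors are then already labelled.
      b=0  b=1  b=2  b=3  b=4
a=0:    L    L    W    W    L
a=1:    W    W    L    L    W
a=2:    L    L    W    W    L
a=3:    W    W    L    L    W
Cells with no legal move (terminal, hence L): (0,0), (0,1).
The remaining L cells, each justified by listing all of its moves:
(0,4): L (sole option (0,2)(W) is W)
(1,2): L (options (0,2)(W), (1,0)(W) are all W)
(1,3): L (options (0,3)(W), (1,1)(W) are all W)
(2,0): L (sole option (1,0)(W) is W)
(2,1): L (sole option (1,1)(W) is W)
(2,4): L (options (1,4)(W), (2,2)(W) are all W)
(3,2): L (options (2,2)(W), (3,0)(W) are all W)
(3,3): L (options (2,3)(W), (3,1)(W) are all W)
Every other cell has at least one move into one of the L cells above, so it is W.
From (3,4), the L positions reachable in one move are: (2,4), (3,2). Any move reaching one of these is winning.

Move to (2,4).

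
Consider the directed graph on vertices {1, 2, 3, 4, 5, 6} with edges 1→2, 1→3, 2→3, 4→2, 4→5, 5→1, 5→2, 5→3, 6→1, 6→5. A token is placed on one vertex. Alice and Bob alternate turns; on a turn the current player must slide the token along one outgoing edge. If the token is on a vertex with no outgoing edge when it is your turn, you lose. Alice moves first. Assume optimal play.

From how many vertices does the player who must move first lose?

3

Label each position W (a win for the player to move) or L (a loss). A position with no legal move is L; any other position is W exactly when some move reaches an L, and L when every move reaches a W.
Every edge goes from a vertex to one that appears earlier in the order 3, 2, 1, 5, 4, 6, so processing vertices in that order labels each vertex after all of its successors.
3: no outgoing edge → L
2: →3(L), so W
1: →3(L), so W
5: →3(L), so W
4: →5(W), 2(W) — all W, so L
6: →5(W), 1(W) — all W, so L
The L vertices are 3, 4, 6; that is 3 in all.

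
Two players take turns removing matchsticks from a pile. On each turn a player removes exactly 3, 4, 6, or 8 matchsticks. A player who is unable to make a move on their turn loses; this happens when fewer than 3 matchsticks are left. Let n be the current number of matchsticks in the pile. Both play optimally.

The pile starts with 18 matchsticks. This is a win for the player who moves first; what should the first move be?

Remove 6, leaving 12.

Work bottom-up. With no move the player to move loses. Otherwise the position is W if at least one move leads to an L position for the opponent, and L if every move leads to a W.
n=0: no move → L
n=1: no move → L
n=2: no move → L
n=3: W (go to 0, an L position)
n=4: W (go to 1, an L position)
n=5: W (go to 2, an L position)
n=6: W (go to 2, an L position)
n=7: W (go to 1, an L position)
n=8: W (go to 2, an L position)
n=9: W (go to 1, an L position)
n=10: W (go to 2, an L position)
n=11: L (options 8(W), 7(W), 5(W), 3(W) are all W)
n=12: L (options 9(W), 8(W), 6(W), 4(W) are all W)
n=13: L (options 10(W), 9(W), 7(W), 5(W) are all W)
n=14: W (go to 11, an L position)
n=15: W (go to 12, an L position)
n=16: W (go to 13, an L position)
n=17: W (go to 13, an L position)
n=18: W (go to 12, an L position)
From 18, the L positions reachable in one move are: 12.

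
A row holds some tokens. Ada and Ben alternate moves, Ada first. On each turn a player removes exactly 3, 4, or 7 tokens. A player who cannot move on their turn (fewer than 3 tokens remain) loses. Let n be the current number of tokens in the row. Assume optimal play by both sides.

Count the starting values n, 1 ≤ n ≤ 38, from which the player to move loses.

11

Compute win/loss labels from the base case upward. A position with no move is L. Any other position is W if it can reach an L in one move, else L.
n=0: no move → L
n=1: no move → L
n=2: no move → L
n=3: can move to 0, which is L ⇒ W
n=4: can move to 1, which is L ⇒ W
n=5: can move to 2, which is L ⇒ W
n=6: can move to 2, which is L ⇒ W
n=7: can move to 0, which is L ⇒ W
n=8: can move to 1, which is L ⇒ W
n=9: can move to 2, which is L ⇒ W
n=10: moves to 7(W), 6(W), 3(W); every one is W ⇒ L
n=11: moves to 8(W), 7(W), 4(W); every one is W ⇒ L
n=12: moves to 9(W), 8(W), 5(W); every one is W ⇒ L
n=13: can move to 10, which is L ⇒ W
n=14: can move to 11, which is L ⇒ W
n=15: can move to 12, which is L ⇒ W
n=16: can move to 12, which is L ⇒ W
n=17: can move to 10, which is L ⇒ W
n=18: can move to 11, which is L ⇒ W
n=19: can move to 12, which is L ⇒ W
n=20: moves to 17(W), 16(W), 13(W); every one is W ⇒ L
n=21: moves to 18(W), 17(W), 14(W); every one is W ⇒ L
n=22: moves to 19(W), 18(W), 15(W); every one is W ⇒ L
n=23: can move to 20, which is L ⇒ W
n=24: can move to 21, which is L ⇒ W
n=25: can move to 22, which is L ⇒ W
n=26: can move to 22, which is L ⇒ W
n=27: can move to 20, which is L ⇒ W
n=28: can move to 21, which is L ⇒ W
n=29: can move to 22, which is L ⇒ W
n=30: moves to 27(W), 26(W), 23(W); every one is W ⇒ L
n=31: moves to 28(W), 27(W), 24(W); every one is W ⇒ L
n=32: moves to 29(W), 28(W), 25(W); every one is W ⇒ L
n=33: can move to 30, which is L ⇒ W
n=34: can move to 31, which is L ⇒ W
n=35: can move to 32, which is L ⇒ W
n=36: can move to 32, which is L ⇒ W
n=37: can move to 30, which is L ⇒ W
n=38: can move to 31, which is L ⇒ W
L entries with 1 ≤ n ≤ 38 (n=0 is outside the asked range and is not counted): n = 1, 2, 10, 11, 12, 20, 21, 22, 30, 31, 32; that makes 11.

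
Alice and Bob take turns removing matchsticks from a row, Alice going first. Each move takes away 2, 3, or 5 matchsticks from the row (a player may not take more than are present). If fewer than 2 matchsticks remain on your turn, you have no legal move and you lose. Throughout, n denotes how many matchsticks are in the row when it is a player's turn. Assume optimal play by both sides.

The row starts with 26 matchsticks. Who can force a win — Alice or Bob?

Label each position W (a win for the player to move) or L (a loss). A position with no legal move is L; any other position is W exactly when some move reaches an L, and L when every move reaches a W.
n=0: no move → L
n=1: no move → L
n=2: →0(L), so W
n=3: →1(L), so W
n=4: →1(L), so W
n=5: →0(L), so W
n=6: →1(L), so W
n=7: →5(W), 4(W), 2(W) — all W, so L
n=8: →6(W), 5(W), 3(W) — all W, so L
n=9: →7(L), so W
n=10: →8(L), so W
n=11: →8(L), so W
n=12: →7(L), so W
n=13: →8(L), so W
n=14: →12(W), 11(W), 9(W) — all W, so L
n=15: →13(W), 12(W), 10(W) — all W, so L
n=16: →14(L), so W
n=17: →15(L), so W
n=18: →15(L), so W
n=19: →14(L), so W
n=20: →15(L), so W
n=21: →19(W), 18(W), 16(W) — all W, so L
n=22: →20(W), 19(W), 17(W) — all W, so L
n=23: →21(L), so W
n=24: →22(L), so W
n=25: →22(L), so W
n=26: →21(L), so W
From 26 Alice can remove 5, leaving 21, reaching an L position.

Alice wins.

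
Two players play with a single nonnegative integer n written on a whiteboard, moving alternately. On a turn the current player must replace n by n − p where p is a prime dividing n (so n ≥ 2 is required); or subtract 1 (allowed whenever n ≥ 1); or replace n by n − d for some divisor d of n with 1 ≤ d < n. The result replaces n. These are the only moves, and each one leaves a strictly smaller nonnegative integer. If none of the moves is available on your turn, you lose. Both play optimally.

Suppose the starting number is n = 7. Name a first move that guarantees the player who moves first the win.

Move to 0.

Positions with no move are L. A position that does have a move is losing for the player to move precisely when every available move leads to a winning position for the opponent. Fill in the labels:
n=0: no move → L
n=1: can move to 0, which is L ⇒ W
n=2: can move to 0, which is L ⇒ W
n=3: can move to 0, which is L ⇒ W
n=4: moves to 2(W), 3(W); every one is W ⇒ L
n=5: can move to 0, which is L ⇒ W
n=6: can move to 4, which is L ⇒ W
n=7: can move to 0, which is L ⇒ W
From 7, the L positions reachable in one move are: 0.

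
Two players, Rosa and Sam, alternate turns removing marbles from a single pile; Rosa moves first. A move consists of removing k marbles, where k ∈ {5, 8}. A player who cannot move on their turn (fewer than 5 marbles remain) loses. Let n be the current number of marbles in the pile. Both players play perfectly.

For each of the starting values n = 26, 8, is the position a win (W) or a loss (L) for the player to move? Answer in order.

26: L, 8: W

Compute win/loss labels from the base case upward. A position with no move is L. Any other position is W if it can reach an L in one move, else L.
n=0: no move → L
n=1: no move → L
n=2: no move → L
n=3: no move → L
n=4: no move → L
n=5: reaches L-position 0 → W
n=6: reaches L-position 1 → W
n=7: reaches L-position 2 → W
n=8: reaches L-position 3 → W
n=9: reaches L-position 4 → W
n=10: reaches L-position 2 → W
n=11: reaches L-position 3 → W
n=12: reaches L-position 4 → W
n=13: only reaches 8(W), 5(W), all W → L
n=14: only reaches 9(W), 6(W), all W → L
n=15: only reaches 10(W), 7(W), all W → L
n=16: only reaches 11(W), 8(W), all W → L
n=17: only reaches 12(W), 9(W), all W → L
n=18: reaches L-position 13 → W
n=19: reaches L-position 14 → W
n=20: reaches L-position 15 → W
n=21: reaches L-position 16 → W
n=22: reaches L-position 17 → W
n=23: reaches L-position 15 → W
n=24: reaches L-position 16 → W
n=25: reaches L-position 17 → W
n=26: only reaches 21(W), 18(W), all W → L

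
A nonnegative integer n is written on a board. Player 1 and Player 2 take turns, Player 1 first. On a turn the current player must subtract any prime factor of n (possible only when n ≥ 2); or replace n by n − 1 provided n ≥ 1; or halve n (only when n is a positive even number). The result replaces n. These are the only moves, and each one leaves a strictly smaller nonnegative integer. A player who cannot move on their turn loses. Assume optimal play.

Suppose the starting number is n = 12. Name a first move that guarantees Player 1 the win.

Positions with no move are L. A position that does have a move is losing for the player to move precisely when every available move leads to a winning position for the opponent. Fill in the labels:
n=0: no move → L
n=1: W (go to 0, an L position)
n=2: W (go to 0, an L position)
n=3: W (go to 0, an L position)
n=4: L (options 2(W), 3(W) are all W)
n=5: W (go to 0, an L position)
n=6: W (go to 4, an L position)
n=7: W (go to 0, an L position)
n=8: W (go to 4, an L position)
n=9: L (options 6(W), 8(W) are all W)
n=10: W (go to 9, an L position)
n=11: W (go to 0, an L position)
n=12: W (go to 9, an L position)
From 12, the L positions reachable in one move are: 9.

Move to 9.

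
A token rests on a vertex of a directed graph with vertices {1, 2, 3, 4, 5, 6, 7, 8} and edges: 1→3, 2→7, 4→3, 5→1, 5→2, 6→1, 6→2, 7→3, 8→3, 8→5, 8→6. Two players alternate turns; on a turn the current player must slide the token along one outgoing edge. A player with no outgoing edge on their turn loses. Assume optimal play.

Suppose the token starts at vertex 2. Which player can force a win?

The second player wins.

Positions with no move are L. A position that does have a move is losing for the player to move precisely when every available move leads to a winning position for the opponent. Fill in the labels:
Every edge goes from a vertex to one that appears earlier in the order 3, 1, 7, 4, 2, 5, 6, 8, so processing vertices in that order labels each vertex after all of its successors.
3: no outgoing edge → L
1: reaches L-position 3 → W
7: reaches L-position 3 → W
4: reaches L-position 3 → W
2: only reaches 7(W), which is W → L
5: reaches L-position 2 → W
6: reaches L-position 2 → W
8: reaches L-position 3 → W
The starting position 2 is L: whatever the player to move does, the opponent receives a W position.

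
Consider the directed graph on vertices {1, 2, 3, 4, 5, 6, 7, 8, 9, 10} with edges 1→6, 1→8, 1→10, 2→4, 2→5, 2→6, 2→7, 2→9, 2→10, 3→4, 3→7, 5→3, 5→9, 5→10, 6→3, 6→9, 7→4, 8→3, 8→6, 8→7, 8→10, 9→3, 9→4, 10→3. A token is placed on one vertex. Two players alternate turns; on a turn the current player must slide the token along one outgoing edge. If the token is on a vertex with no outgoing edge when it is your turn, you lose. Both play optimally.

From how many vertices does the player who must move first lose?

3

Work bottom-up. With no move the player to move loses. Otherwise the position is W if at least one move leads to an L position for the opponent, and L if every move leads to a W.
Every edge goes from a vertex to one that appears earlier in the order 4, 7, 3, 9, 6, 10, 5, 8, 1, 2, so processing vertices in that order labels each vertex after all of its successors.
4: no outgoing edge → L
7: reaches L-position 4 → W
3: reaches L-position 4 → W
9: reaches L-position 4 → W
6: only reaches 9(W), 3(W), all W → L
10: only reaches 3(W), which is W → L
5: reaches L-position 10 → W
8: reaches L-position 10 → W
1: reaches L-position 10 → W
2: reaches L-position 10 → W
The L vertices are 4, 6, 10; that is 3 in all.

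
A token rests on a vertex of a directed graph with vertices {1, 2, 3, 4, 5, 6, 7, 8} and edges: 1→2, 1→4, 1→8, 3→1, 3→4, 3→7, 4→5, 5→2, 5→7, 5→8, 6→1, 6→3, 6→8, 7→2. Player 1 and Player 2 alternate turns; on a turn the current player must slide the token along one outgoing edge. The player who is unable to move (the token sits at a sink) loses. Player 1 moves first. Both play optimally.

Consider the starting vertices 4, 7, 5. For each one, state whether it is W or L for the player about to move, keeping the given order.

4: L, 7: W, 5: W

Compute win/loss labels from the base case upward. A position with no move is L. Any other position is W if it can reach an L in one move, else L.
Every edge goes from a vertex to one that appears earlier in the order 2, 8, 7, 5, 4, 1, 3, 6, so processing vertices in that order labels each vertex after all of its successors.
2: no outgoing edge → L
8: no outgoing edge → L
7: reaches L-position 2 → W
5: reaches L-position 8 → W
4: only reaches 5(W), which is W → L
1: reaches L-position 4 → W
3: reaches L-position 4 → W
6: reaches L-position 8 → W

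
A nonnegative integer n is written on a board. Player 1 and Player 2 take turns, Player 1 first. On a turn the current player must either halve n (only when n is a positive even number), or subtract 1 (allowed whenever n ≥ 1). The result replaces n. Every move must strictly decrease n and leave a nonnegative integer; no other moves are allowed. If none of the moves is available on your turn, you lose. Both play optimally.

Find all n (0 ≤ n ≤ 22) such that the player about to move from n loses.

Positions with no move are L. A position that does have a move is losing for the player to move precisely when every available move leads to a winning position for the opponent. Fill in the labels:
n=0: no move → L
n=1: can move to 0, which is L ⇒ W
n=2: the only move is to 1(W), a W ⇒ L
n=3: can move to 2, which is L ⇒ W
n=4: can move to 2, which is L ⇒ W
n=5: the only move is to 4(W), a W ⇒ L
n=6: can move to 5, which is L ⇒ W
n=7: the only move is to 6(W), a W ⇒ L
n=8: can move to 7, which is L ⇒ W
n=9: the only move is to 8(W), a W ⇒ L
n=10: can move to 5, which is L ⇒ W
n=11: the only move is to 10(W), a W ⇒ L
n=12: can move to 11, which is L ⇒ W
n=13: the only move is to 12(W), a W ⇒ L
n=14: can move to 7, which is L ⇒ W
n=15: the only move is to 14(W), a W ⇒ L
n=16: can move to 15, which is L ⇒ W
n=17: the only move is to 16(W), a W ⇒ L
n=18: can move to 9, which is L ⇒ W
n=19: the only move is to 18(W), a W ⇒ L
n=20: can move to 19, which is L ⇒ W
n=21: the only move is to 20(W), a W ⇒ L
n=22: can move to 11, which is L ⇒ W
The losing starting values of n are exactly the entries labelled L in this table (11 of them).

0, 2, 5, 7, 9, 11, 13, 15, 17, 19, 21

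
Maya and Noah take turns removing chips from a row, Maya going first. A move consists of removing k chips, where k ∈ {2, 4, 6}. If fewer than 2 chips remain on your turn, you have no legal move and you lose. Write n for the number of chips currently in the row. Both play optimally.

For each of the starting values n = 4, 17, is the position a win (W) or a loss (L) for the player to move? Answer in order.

4: W, 17: L

Label each position W (a win for the player to move) or L (a loss). A position with no legal move is L; any other position is W exactly when some move reaches an L, and L when every move reaches a W.
n=0: no move → L
n=1: no move → L
n=2: →0(L), so W
n=3: →1(L), so W
n=4: →0(L), so W
n=5: →1(L), so W
n=6: →0(L), so W
n=7: →1(L), so W
n=8: →6(W), 4(W), 2(W) — all W, so L
n=9: →7(W), 5(W), 3(W) — all W, so L
n=10: →8(L), so W
n=11: →9(L), so W
n=12: →8(L), so W
n=13: →9(L), so W
n=14: →8(L), so W
n=15: →9(L), so W
n=16: →14(W), 12(W), 10(W) — all W, so L
n=17: →15(W), 13(W), 11(W) — all W, so L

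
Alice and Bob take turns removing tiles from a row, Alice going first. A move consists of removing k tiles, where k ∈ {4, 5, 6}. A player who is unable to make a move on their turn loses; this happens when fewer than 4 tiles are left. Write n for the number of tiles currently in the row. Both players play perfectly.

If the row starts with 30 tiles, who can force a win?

Classify positions by backward induction: terminal positions (no move available) are L. From any other position, the mover wins iff some move reaches an L.
n=0: no move → L
n=1: no move → L
n=2: no move → L
n=3: no move → L
n=4: reaches L-position 0 → W
n=5: reaches L-position 1 → W
n=6: reaches L-position 2 → W
n=7: reaches L-position 3 → W
n=8: reaches L-position 3 → W
n=9: reaches L-position 3 → W
n=10: only reaches 6(W), 5(W), 4(W), all W → L
n=11: only reaches 7(W), 6(W), 5(W), all W → L
n=12: only reaches 8(W), 7(W), 6(W), all W → L
n=13: only reaches 9(W), 8(W), 7(W), all W → L
n=14: reaches L-position 10 → W
n=15: reaches L-position 11 → W
n=16: reaches L-position 12 → W
n=17: reaches L-position 13 → W
n=18: reaches L-position 13 → W
n=19: reaches L-position 13 → W
n=20: only reaches 16(W), 15(W), 14(W), all W → L
n=21: only reaches 17(W), 16(W), 15(W), all W → L
n=22: only reaches 18(W), 17(W), 16(W), all W → L
n=23: only reaches 19(W), 18(W), 17(W), all W → L
n=24: reaches L-position 20 → W
n=25: reaches L-position 21 → W
n=26: reaches L-position 22 → W
n=27: reaches L-position 23 → W
n=28: reaches L-position 23 → W
n=29: reaches L-position 23 → W
n=30: only reaches 26(W), 25(W), 24(W), all W → L
The starting position 30 is L: whatever Alice does, the opponent receives a W position.

Bob wins.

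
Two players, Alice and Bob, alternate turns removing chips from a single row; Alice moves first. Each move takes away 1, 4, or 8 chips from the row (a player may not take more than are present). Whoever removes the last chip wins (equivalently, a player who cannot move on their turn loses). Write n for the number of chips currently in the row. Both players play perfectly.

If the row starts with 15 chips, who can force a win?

Alice wins.

Work bottom-up. With no move the player to move loses. Otherwise the position is W if at least one move leads to an L position for the opponent, and L if every move leads to a W.
n=0: no move → L
n=1: →0(L), so W
n=2: →1(W) only, which is W, so L
n=3: →2(L), so W
n=4: →0(L), so W
n=5: →4(W), 1(W) — all W, so L
n=6: →5(L), so W
n=7: →6(W), 3(W) — all W, so L
n=8: →7(L), so W
n=9: →5(L), so W
n=10: →2(L), so W
n=11: →7(L), so W
n=12: →11(W), 8(W), 4(W) — all W, so L
n=13: →12(L), so W
n=14: →13(W), 10(W), 6(W) — all W, so L
n=15: →14(L), so W
From 15 Alice can remove 1, leaving 14, reaching an L position.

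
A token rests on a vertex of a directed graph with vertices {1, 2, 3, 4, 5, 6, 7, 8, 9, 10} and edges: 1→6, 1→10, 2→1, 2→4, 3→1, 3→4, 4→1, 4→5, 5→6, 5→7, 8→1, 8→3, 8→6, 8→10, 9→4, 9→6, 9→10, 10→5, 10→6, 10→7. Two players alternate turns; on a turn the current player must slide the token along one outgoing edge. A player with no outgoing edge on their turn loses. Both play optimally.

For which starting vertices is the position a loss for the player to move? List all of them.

Work bottom-up. With no move the player to move loses. Otherwise the position is W if at least one move leads to an L position for the opponent, and L if every move leads to a W.
Every edge goes from a vertex to one that appears earlier in the order 6, 7, 5, 10, 1, 4, 9, 2, 3, 8, so processing vertices in that order labels each vertex after all of its successors.
6: no outgoing edge → L
7: no outgoing edge → L
5: can move to 7, which is L ⇒ W
10: can move to 7, which is L ⇒ W
1: can move to 6, which is L ⇒ W
4: moves to 1(W), 5(W); every one is W ⇒ L
9: can move to 4, which is L ⇒ W
2: can move to 4, which is L ⇒ W
3: can move to 4, which is L ⇒ W
8: can move to 6, which is L ⇒ W
The losing starting vertices are exactly the entries labelled L in this table (3 of them).

4, 6, 7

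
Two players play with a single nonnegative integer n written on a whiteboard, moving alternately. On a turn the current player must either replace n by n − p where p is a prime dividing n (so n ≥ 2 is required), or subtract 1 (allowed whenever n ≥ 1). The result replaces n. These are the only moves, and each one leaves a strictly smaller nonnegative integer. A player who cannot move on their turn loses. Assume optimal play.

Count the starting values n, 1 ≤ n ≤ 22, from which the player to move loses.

Build the W/L table. Terminal = L. A non-terminal position is W if it has a move to some L; otherwise it is L.
n=0: no move → L
n=1: W (go to 0, an L position)
n=2: W (go to 0, an L position)
n=3: W (go to 0, an L position)
n=4: L (options 2(W), 3(W) are all W)
n=5: W (go to 0, an L position)
n=6: W (go to 4, an L position)
n=7: W (go to 0, an L position)
n=8: L (options 6(W), 7(W) are all W)
n=9: W (go to 8, an L position)
n=10: W (go to 8, an L position)
n=11: W (go to 0, an L position)
n=12: L (options 9(W), 10(W), 11(W) are all W)
n=13: W (go to 0, an L position)
n=14: W (go to 12, an L position)
n=15: W (go to 12, an L position)
n=16: L (options 14(W), 15(W) are all W)
n=17: W (go to 0, an L position)
n=18: W (go to 16, an L position)
n=19: W (go to 0, an L position)
n=20: L (options 15(W), 18(W), 19(W) are all W)
n=21: W (go to 20, an L position)
n=22: W (go to 20, an L position)
L entries with 1 ≤ n ≤ 22 (n=0 is outside the asked range and is not counted): n = 4, 8, 12, 16, 20; that makes 5.

5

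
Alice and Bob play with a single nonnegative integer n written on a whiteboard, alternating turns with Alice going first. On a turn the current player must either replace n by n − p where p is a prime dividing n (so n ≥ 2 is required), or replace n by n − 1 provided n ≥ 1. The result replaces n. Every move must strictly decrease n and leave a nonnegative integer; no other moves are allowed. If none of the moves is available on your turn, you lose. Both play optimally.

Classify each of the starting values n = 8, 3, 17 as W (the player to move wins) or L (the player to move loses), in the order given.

8: L, 3: W, 17: W

Work bottom-up. With no move the player to move loses. Otherwise the position is W if at least one move leads to an L position for the opponent, and L if every move leads to a W.
n=0: no move → L
n=1: W (go to 0, an L position)
n=2: W (go to 0, an L position)
n=3: W (go to 0, an L position)
n=4: L (options 2(W), 3(W) are all W)
n=5: W (go to 0, an L position)
n=6: W (go to 4, an L position)
n=7: W (go to 0, an L position)
n=8: L (options 6(W), 7(W) are all W)
n=9: W (go to 8, an L position)
n=10: W (go to 8, an L position)
n=11: W (go to 0, an L position)
n=12: L (options 9(W), 10(W), 11(W) are all W)
n=13: W (go to 0, an L position)
n=14: W (go to 12, an L position)
n=15: W (go to 12, an L position)
n=16: L (options 14(W), 15(W) are all W)
n=17: W (go to 0, an L position)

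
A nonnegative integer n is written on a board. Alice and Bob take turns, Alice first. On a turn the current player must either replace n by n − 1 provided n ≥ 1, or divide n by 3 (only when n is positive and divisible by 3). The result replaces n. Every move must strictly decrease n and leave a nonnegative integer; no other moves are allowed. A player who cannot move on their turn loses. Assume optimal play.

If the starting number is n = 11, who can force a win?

Classify positions by backward induction: terminal positions (no move available) are L. From any other position, the mover wins iff some move reaches an L.
n=0: no move → L
n=1: can move to 0, which is L ⇒ W
n=2: the only move is to 1(W), a W ⇒ L
n=3: can move to 2, which is L ⇒ W
n=4: the only move is to 3(W), a W ⇒ L
n=5: can move to 4, which is L ⇒ W
n=6: can move to 2, which is L ⇒ W
n=7: the only move is to 6(W), a W ⇒ L
n=8: can move to 7, which is L ⇒ W
n=9: moves to 3(W), 8(W); every one is W ⇒ L
n=10: can move to 9, which is L ⇒ W
n=11: the only move is to 10(W), a W ⇒ L
Every move from 11 reaches a W position, so the mover loses.

Bob wins.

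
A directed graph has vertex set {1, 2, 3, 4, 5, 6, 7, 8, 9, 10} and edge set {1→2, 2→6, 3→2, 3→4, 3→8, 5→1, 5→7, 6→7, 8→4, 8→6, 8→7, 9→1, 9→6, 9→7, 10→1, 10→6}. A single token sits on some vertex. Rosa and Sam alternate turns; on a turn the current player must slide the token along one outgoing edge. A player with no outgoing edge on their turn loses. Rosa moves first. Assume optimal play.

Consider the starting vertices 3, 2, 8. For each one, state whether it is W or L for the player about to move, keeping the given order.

3: W, 2: L, 8: W

Work bottom-up. With no move the player to move loses. Otherwise the position is W if at least one move leads to an L position for the opponent, and L if every move leads to a W.
Every edge goes from a vertex to one that appears earlier in the order 7, 4, 6, 8, 2, 1, 3, 9, 5, 10, so processing vertices in that order labels each vertex after all of its successors.
7: no outgoing edge → L
4: no outgoing edge → L
6: reaches L-position 7 → W
8: reaches L-position 4 → W
2: only reaches 6(W), which is W → L
1: reaches L-position 2 → W
3: reaches L-position 2 → W
9: reaches L-position 7 → W
5: reaches L-position 7 → W
10: only reaches 1(W), 6(W), all W → L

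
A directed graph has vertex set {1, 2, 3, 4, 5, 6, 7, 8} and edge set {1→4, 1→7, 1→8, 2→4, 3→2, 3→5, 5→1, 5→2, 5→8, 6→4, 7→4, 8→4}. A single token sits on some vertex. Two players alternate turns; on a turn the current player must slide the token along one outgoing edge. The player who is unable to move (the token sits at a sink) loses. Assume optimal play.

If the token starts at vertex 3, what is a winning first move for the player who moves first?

Classify positions by backward induction: terminal positions (no move available) are L. From any other position, the mover wins iff some move reaches an L.
Every edge goes from a vertex to one that appears earlier in the order 4, 2, 8, 7, 1, 5, 3, 6, so processing vertices in that order labels each vertex after all of its successors.
4: no outgoing edge → L
2: reaches L-position 4 → W
8: reaches L-position 4 → W
7: reaches L-position 4 → W
1: reaches L-position 4 → W
5: only reaches 1(W), 8(W), 2(W), all W → L
3: reaches L-position 5 → W
6: reaches L-position 4 → W
From 3, the L positions reachable in one move are: 5.

Move to 5.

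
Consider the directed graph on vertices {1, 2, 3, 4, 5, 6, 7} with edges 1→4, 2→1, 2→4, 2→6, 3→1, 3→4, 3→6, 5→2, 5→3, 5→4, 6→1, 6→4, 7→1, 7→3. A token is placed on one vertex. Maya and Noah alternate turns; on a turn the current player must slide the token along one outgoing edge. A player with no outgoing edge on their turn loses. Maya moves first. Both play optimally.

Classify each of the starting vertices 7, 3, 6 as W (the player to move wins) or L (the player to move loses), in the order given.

Build the W/L table. Terminal = L. A non-terminal position is W if it has a move to some L; otherwise it is L.
Every edge goes from a vertex to one that appears earlier in the order 4, 1, 6, 3, 2, 5, 7, so processing vertices in that order labels each vertex after all of its successors.
4: no outgoing edge → L
1: W (go to 4, an L position)
6: W (go to 4, an L position)
3: W (go to 4, an L position)
2: W (go to 4, an L position)
5: W (go to 4, an L position)
7: L (options 3(W), 1(W) are all W)

7: L, 3: W, 6: W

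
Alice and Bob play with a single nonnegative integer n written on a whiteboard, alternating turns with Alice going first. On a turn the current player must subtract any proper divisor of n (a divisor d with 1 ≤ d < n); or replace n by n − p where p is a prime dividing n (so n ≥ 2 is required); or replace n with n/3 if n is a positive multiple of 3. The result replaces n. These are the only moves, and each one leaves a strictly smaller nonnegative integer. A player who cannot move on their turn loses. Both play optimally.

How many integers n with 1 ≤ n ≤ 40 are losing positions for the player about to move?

9

Work bottom-up. With no move the player to move loses. Otherwise the position is W if at least one move leads to an L position for the opponent, and L if every move leads to a W.
n=0: no move → L
n=1: no move → L
n=2: →0(L), so W
n=3: →0(L), so W
n=4: →2(W), 3(W) — all W, so L
n=5: →0(L), so W
n=6: →4(L), so W
n=7: →0(L), so W
n=8: →4(L), so W
n=9: →3(W), 6(W), 8(W) — all W, so L
n=10: →9(L), so W
n=11: →0(L), so W
n=12: →4(L), so W
n=13: →0(L), so W
n=14: →7(W), 12(W), 13(W) — all W, so L
n=15: →14(L), so W
n=16: →14(L), so W
n=17: →0(L), so W
n=18: →9(L), so W
n=19: →0(L), so W
n=20: →10(W), 15(W), 16(W), 18(W), 19(W) — all W, so L
n=21: →14(L), so W
n=22: →20(L), so W
n=23: →0(L), so W
n=24: →20(L), so W
n=25: →20(L), so W
n=26: →13(W), 24(W), 25(W) — all W, so L
n=27: →9(L), so W
n=28: →14(L), so W
n=29: →0(L), so W
n=30: →20(L), so W
n=31: →0(L), so W
n=32: →16(W), 24(W), 28(W), 30(W), 31(W) — all W, so L
n=33: →32(L), so W
n=34: →32(L), so W
n=35: →28(W), 30(W), 34(W) — all W, so L
n=36: →32(L), so W
n=37: →0(L), so W
n=38: →19(W), 36(W), 37(W) — all W, so L
n=39: →26(L), so W
n=40: →20(L), so W
L entries with 1 ≤ n ≤ 40 (n=0 is outside the asked range and is not counted): n = 1, 4, 9, 14, 20, 26, 32, 35, 38; that makes 9.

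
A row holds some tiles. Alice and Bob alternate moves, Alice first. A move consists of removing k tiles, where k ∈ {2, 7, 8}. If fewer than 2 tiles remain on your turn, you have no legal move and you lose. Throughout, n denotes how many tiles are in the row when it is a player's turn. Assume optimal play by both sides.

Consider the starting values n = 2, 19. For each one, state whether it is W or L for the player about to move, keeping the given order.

2: W, 19: L

Positions with no move are L. A position that does have a move is losing for the player to move precisely when every available move leads to a winning position for the opponent. Fill in the labels:
n=0: no move → L
n=1: no move → L
n=2: can move to 0, which is L ⇒ W
n=3: can move to 1, which is L ⇒ W
n=4: the only move is to 2(W), a W ⇒ L
n=5: the only move is to 3(W), a W ⇒ L
n=6: can move to 4, which is L ⇒ W
n=7: can move to 5, which is L ⇒ W
n=8: can move to 1, which is L ⇒ W
n=9: can move to 1, which is L ⇒ W
n=10: moves to 8(W), 3(W), 2(W); every one is W ⇒ L
n=11: can move to 4, which is L ⇒ W
n=12: can move to 10, which is L ⇒ W
n=13: can move to 5, which is L ⇒ W
n=14: moves to 12(W), 7(W), 6(W); every one is W ⇒ L
n=15: moves to 13(W), 8(W), 7(W); every one is W ⇒ L
n=16: can move to 14, which is L ⇒ W
n=17: can move to 15, which is L ⇒ W
n=18: can move to 10, which is L ⇒ W
n=19: moves to 17(W), 12(W), 11(W); every one is W ⇒ L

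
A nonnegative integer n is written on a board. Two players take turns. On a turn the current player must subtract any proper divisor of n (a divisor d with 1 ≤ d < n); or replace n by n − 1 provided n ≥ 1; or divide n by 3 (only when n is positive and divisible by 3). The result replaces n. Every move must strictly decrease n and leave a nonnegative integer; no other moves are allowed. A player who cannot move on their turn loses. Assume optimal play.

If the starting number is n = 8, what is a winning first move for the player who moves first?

Use the standard recursion: the mover loses at a terminal position; elsewhere, the mover wins exactly when some move hands the opponent an L position.
n=0: no move → L
n=1: W (go to 0, an L position)
n=2: L (sole option 1(W) is W)
n=3: W (go to 2, an L position)
n=4: W (go to 2, an L position)
n=5: L (sole option 4(W) is W)
n=6: W (go to 2, an L position)
n=7: L (sole option 6(W) is W)
n=8: W (go to 7, an L position)
From 8, the L positions reachable in one move are: 7.

Move to 7.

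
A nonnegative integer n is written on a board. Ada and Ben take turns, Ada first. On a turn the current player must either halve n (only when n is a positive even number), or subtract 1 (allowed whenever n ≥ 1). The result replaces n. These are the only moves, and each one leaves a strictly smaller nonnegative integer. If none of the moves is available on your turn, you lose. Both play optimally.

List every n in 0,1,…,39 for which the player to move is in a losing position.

0, 2, 5, 7, 9, 11, 13, 15, 17, 19, 21, 23, 25, 27, 29, 31, 33, 35, 37, 39

Work bottom-up. With no move the player to move loses. Otherwise the position is W if at least one move leads to an L position for the opponent, and L if every move leads to a W.
n=0: no move → L
n=1: can move to 0, which is L ⇒ W
n=2: the only move is to 1(W), a W ⇒ L
n=3: can move to 2, which is L ⇒ W
n=4: can move to 2, which is L ⇒ W
n=5: the only move is to 4(W), a W ⇒ L
n=6: can move to 5, which is L ⇒ W
n=7: the only move is to 6(W), a W ⇒ L
n=8: can move to 7, which is L ⇒ W
n=9: the only move is to 8(W), a W ⇒ L
n=10: can move to 5, which is L ⇒ W
n=11: the only move is to 10(W), a W ⇒ L
n=12: can move to 11, which is L ⇒ W
n=13: the only move is to 12(W), a W ⇒ L
n=14: can move to 7, which is L ⇒ W
n=15: the only move is to 14(W), a W ⇒ L
n=16: can move to 15, which is L ⇒ W
n=17: the only move is to 16(W), a W ⇒ L
n=18: can move to 9, which is L ⇒ W
n=19: the only move is to 18(W), a W ⇒ L
n=20: can move to 19, which is L ⇒ W
n=21: the only move is to 20(W), a W ⇒ L
n=22: can move to 11, which is L ⇒ W
n=23: the only move is to 22(W), a W ⇒ L
n=24: can move to 23, which is L ⇒ W
n=25: the only move is to 24(W), a W ⇒ L
n=26: can move to 13, which is L ⇒ W
n=27: the only move is to 26(W), a W ⇒ L
n=28: can move to 27, which is L ⇒ W
n=29: the only move is to 28(W), a W ⇒ L
n=30: can move to 15, which is L ⇒ W
n=31: the only move is to 30(W), a W ⇒ L
n=32: can move to 31, which is L ⇒ W
n=33: the only move is to 32(W), a W ⇒ L
n=34: can move to 17, which is L ⇒ W
n=35: the only move is to 34(W), a W ⇒ L
n=36: can move to 35, which is L ⇒ W
n=37: the only move is to 36(W), a W ⇒ L
n=38: can move to 19, which is L ⇒ W
n=39: the only move is to 38(W), a W ⇒ L
Reading off the rows marked L gives the requested list; there are 20 such values of n.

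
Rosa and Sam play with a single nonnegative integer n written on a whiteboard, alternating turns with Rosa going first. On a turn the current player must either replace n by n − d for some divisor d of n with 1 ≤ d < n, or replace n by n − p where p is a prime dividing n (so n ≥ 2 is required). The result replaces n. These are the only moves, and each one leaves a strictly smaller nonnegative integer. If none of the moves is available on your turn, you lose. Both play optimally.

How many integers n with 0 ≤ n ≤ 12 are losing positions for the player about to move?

Work bottom-up. With no move the player to move loses. Otherwise the position is W if at least one move leads to an L position for the opponent, and L if every move leads to a W.
n=0: no move → L
n=1: no move → L
n=2: W (go to 0, an L position)
n=3: W (go to 0, an L position)
n=4: L (options 2(W), 3(W) are all W)
n=5: W (go to 0, an L position)
n=6: W (go to 4, an L position)
n=7: W (go to 0, an L position)
n=8: W (go to 4, an L position)
n=9: L (options 6(W), 8(W) are all W)
n=10: W (go to 9, an L position)
n=11: W (go to 0, an L position)
n=12: W (go to 9, an L position)
L entries with 0 ≤ n ≤ 12: n = 0, 1, 4, 9; that makes 4.

4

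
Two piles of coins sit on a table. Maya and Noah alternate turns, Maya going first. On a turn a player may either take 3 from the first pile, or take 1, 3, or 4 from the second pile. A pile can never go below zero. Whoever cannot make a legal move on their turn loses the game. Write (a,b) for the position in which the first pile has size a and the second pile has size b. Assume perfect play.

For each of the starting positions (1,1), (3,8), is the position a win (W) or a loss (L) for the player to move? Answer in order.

(1,1): W, (3,8): L

Label each position W (a win for the player to move) or L (a loss). A position with no legal move is L; any other position is W exactly when some move reaches an L, and L when every move reaches a W.
No move ever increases a pile, so every position that can arise here has a ≤ 3 and b ≤ 8; it is enough to label the cells with 0 ≤ a ≤ 3 and 0 ≤ b ≤ 8.
Every move lowers a or b (never raises either), so fill the grid row by row in increasing a, and left to right within a row: each cell's successors are then already labelled.
      b=0  b=1  b=2  b=3  b=4  b=5  b=6  b=7  b=8
a=0:    L    W    L    W    W    W    W    L    W
a=1:    L    W    L    W    W    W    W    L    W
a=2:    L    W    L    W    W    W    W    L    W
a=3:    W    L    W    L    W    W    W    W    L
Cells with no legal move (terminal, hence L): (0,0), (1,0), (2,0).
The remaining L cells, each justified by listing all of its moves:
(0,2): only reaches (0,1)(W), which is W → L
(0,7): only reaches (0,6)(W), (0,4)(W), (0,3)(W), all W → L
(1,2): only reaches (1,1)(W), which is W → L
(1,7): only reaches (1,6)(W), (1,4)(W), (1,3)(W), all W → L
(2,2): only reaches (2,1)(W), which is W → L
(2,7): only reaches (2,6)(W), (2,4)(W), (2,3)(W), all W → L
(3,1): only reaches (0,1)(W), (3,0)(W), all W → L
(3,3): only reaches (0,3)(W), (3,2)(W), (3,0)(W), all W → L
(3,8): only reaches (0,8)(W), (3,7)(W), (3,5)(W), (3,4)(W), all W → L
Every other cell has at least one move into one of the L cells above, so it is W.
(1,1): the move to (1,0) reaches an L cell, so W
(3,8): one of the L cells justified above, so L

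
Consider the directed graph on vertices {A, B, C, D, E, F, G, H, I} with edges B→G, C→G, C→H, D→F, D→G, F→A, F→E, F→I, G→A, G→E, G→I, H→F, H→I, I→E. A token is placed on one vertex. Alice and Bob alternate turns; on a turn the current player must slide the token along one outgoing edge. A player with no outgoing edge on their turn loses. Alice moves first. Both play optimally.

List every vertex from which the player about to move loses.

A, B, D, E, H

Classify positions by backward induction: terminal positions (no move available) are L. From any other position, the mover wins iff some move reaches an L.
Every edge goes from a vertex to one that appears earlier in the order E, A, I, G, F, B, H, C, D, so processing vertices in that order labels each vertex after all of its successors.
E: no outgoing edge → L
A: no outgoing edge → L
I: can move to E, which is L ⇒ W
G: can move to A, which is L ⇒ W
F: can move to A, which is L ⇒ W
B: the only move is to G(W), a W ⇒ L
H: moves to F(W), I(W); every one is W ⇒ L
C: can move to H, which is L ⇒ W
D: moves to F(W), G(W); every one is W ⇒ L
Reading off the rows marked L gives the requested list; there are 5 such vertices.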